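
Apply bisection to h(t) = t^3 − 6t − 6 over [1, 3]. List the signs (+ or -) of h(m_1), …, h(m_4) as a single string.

---+

m = 2, h(m) = -10 (−); new bracket [2, 3]
m = 2.5, h(m) = -5.375 (−); new bracket [2.5, 3]
m = 2.75, h(m) = -1.703125 (−); new bracket [2.75, 3]
m = 2.875, h(m) = 0.5137 (+); new bracket [2.75, 2.875]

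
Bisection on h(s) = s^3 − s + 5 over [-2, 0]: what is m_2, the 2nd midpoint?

-1.5

m = -1, h(m) = 5 (+); new bracket [-2, -1]
m = -1.5, h(m) = 3.125 (+); new bracket [-2, -1.5]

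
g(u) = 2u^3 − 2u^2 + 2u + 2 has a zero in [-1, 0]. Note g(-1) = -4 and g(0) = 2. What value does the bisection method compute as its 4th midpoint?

g(-0.5) = 0.25 > 0, so the root lies in [-1, -0.5]
g(-0.75) = -1.46875 < 0, so the root lies in [-0.75, -0.5]
g(-0.625) = -0.519531 < 0, so the root lies in [-0.625, -0.5]
g(-0.5625) = -0.1138 < 0, so the root lies in [-0.5625, -0.5]

-0.5625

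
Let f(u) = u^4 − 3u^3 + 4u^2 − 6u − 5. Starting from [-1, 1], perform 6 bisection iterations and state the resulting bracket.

[-0.5625, -0.53125]

m = 0, f(m) = -5 (−); new bracket [-1, 0]
m = -0.5, f(m) = -0.5625 (−); new bracket [-1, -0.5]
m = -0.75, f(m) = 3.332031 (+); new bracket [-0.75, -0.5]
m = -0.625, f(m) = 1.1975 (+); new bracket [-0.625, -0.5]
m = -0.5625, f(m) = 0.2747 (+); new bracket [-0.5625, -0.5]
m = -0.53125, f(m) = -0.1541 (−); new bracket [-0.5625, -0.53125]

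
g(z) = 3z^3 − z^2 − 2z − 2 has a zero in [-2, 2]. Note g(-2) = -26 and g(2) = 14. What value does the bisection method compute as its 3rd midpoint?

1.5

m = 0, g(m) = -2 (−); new bracket [0, 2]
m = 1, g(m) = -2 (−); new bracket [1, 2]
m = 1.5, g(m) = 2.875 (+); new bracket [1, 1.5]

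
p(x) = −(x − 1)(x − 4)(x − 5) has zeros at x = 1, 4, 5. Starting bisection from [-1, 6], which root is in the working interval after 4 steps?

1

p(2.5) = -5.625 < 0, so the root lies in [-1, 2.5]
p(0.75) = 3.453125 > 0, so the root lies in [0.75, 2.5]
p(1.625) = -5.009766 < 0, so the root lies in [0.75, 1.625]
p(1.1875) = -2.0105 < 0, so the root lies in [0.75, 1.1875]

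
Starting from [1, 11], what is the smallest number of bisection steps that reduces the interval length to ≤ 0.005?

Width after n steps is 10/2^n. Need 2^n ≥ 10/0.005 = 2000.
2^10 = 1024 < 2000 ≤ 2^11 = 2048, so n = 11.

11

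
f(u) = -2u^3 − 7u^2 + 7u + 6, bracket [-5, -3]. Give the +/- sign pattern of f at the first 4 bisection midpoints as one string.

m = -4, f(m) = -6 (−); new bracket [-5, -4]
m = -4.5, f(m) = 15 (+); new bracket [-4.5, -4]
m = -4.25, f(m) = 3.34375 (+); new bracket [-4.25, -4]
m = -4.125, f(m) = -1.6055 (−); new bracket [-4.25, -4.125]

-++-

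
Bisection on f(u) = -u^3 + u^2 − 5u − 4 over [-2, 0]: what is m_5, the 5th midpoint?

-0.6875

midpoint -1: f = 3 > 0 → [-1, 0]
midpoint -0.5: f = -1.125 < 0 → [-1, -0.5]
midpoint -0.75: f = 0.734375 > 0 → [-0.75, -0.5]
midpoint -0.625: f = -0.2402 < 0 → [-0.75, -0.625]
midpoint -0.6875: f = 0.2351 > 0 → [-0.6875, -0.625]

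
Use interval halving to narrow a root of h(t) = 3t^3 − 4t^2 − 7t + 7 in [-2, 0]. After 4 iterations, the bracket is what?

m = -1, h(m) = 7 (+); new bracket [-2, -1]
m = -1.5, h(m) = -1.625 (−); new bracket [-1.5, -1]
m = -1.25, h(m) = 3.640625 (+); new bracket [-1.5, -1.25]
m = -1.375, h(m) = 1.2637 (+); new bracket [-1.5, -1.375]

[-1.5, -1.375]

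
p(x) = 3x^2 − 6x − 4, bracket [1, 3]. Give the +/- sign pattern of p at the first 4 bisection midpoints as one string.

--++

p(2) = -4 < 0, so the root lies in [2, 3]
p(2.5) = -0.25 < 0, so the root lies in [2.5, 3]
p(2.75) = 2.1875 > 0, so the root lies in [2.5, 2.75]
p(2.625) = 0.9219 > 0, so the root lies in [2.5, 2.625]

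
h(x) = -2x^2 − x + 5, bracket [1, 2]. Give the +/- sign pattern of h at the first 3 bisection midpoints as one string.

-+-

x = 1.5 gives h = -1, negative; keep [1, 1.5]
x = 1.25 gives h = 0.625, positive; keep [1.25, 1.5]
x = 1.375 gives h = -0.15625, negative; keep [1.25, 1.375]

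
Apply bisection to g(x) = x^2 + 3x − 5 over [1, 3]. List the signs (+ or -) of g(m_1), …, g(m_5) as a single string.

midpoint 2: g = 5 > 0 → [1, 2]
midpoint 1.5: g = 1.75 > 0 → [1, 1.5]
midpoint 1.25: g = 0.3125 > 0 → [1, 1.25]
midpoint 1.125: g = -0.3594 < 0 → [1.125, 1.25]
midpoint 1.1875: g = -0.0273 < 0 → [1.1875, 1.25]

+++--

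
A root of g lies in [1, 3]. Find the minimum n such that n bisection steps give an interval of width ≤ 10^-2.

Width after n steps is 2/2^n. Need 2^n ≥ 2/10^-2 = 200.
2^7 = 128 < 200 ≤ 2^8 = 256, so n = 8.

8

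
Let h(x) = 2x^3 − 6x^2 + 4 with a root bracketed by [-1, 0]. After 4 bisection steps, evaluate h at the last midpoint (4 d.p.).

x = -0.5 gives h = 2.25, positive; keep [-1, -0.5]
x = -0.75 gives h = -0.21875, negative; keep [-0.75, -0.5]
x = -0.625 gives h = 1.167969, positive; keep [-0.75, -0.625]
x = -0.6875 gives h = 0.5142, positive; keep [-0.75, -0.6875]

0.5142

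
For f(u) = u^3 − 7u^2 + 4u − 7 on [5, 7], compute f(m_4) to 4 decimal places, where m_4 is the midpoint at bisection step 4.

midpoint 6: f = -19 < 0 → [6, 7]
midpoint 6.5: f = -2.125 < 0 → [6.5, 7]
midpoint 6.75: f = 8.609375 > 0 → [6.5, 6.75]
midpoint 6.625: f = 3.041 > 0 → [6.5, 6.625]

3.0410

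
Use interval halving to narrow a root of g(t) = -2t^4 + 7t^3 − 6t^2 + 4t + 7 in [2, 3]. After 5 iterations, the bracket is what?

[2.84375, 2.875]

midpoint 2.5: g = 10.75 > 0 → [2.5, 3]
midpoint 2.75: g = 3.820312 > 0 → [2.75, 3]
midpoint 2.875: g = -1.38916 < 0 → [2.75, 2.875]
midpoint 2.8125: g = 1.3791 > 0 → [2.8125, 2.875]
midpoint 2.84375: g = 0.0373 > 0 → [2.84375, 2.875]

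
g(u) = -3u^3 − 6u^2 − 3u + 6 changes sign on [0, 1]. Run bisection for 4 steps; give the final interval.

g(0.5) = 2.625 > 0, so the root lies in [0.5, 1]
g(0.75) = -0.890625 < 0, so the root lies in [0.5, 0.75]
g(0.625) = 1.048828 > 0, so the root lies in [0.625, 0.75]
g(0.6875) = 0.1267 > 0, so the root lies in [0.6875, 0.75]

[0.6875, 0.75]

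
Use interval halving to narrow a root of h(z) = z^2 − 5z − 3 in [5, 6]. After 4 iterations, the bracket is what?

z = 5.5 gives h = -0.25, negative; keep [5.5, 6]
z = 5.75 gives h = 1.3125, positive; keep [5.5, 5.75]
z = 5.625 gives h = 0.515625, positive; keep [5.5, 5.625]
z = 5.5625 gives h = 0.1289, positive; keep [5.5, 5.5625]

[5.5, 5.5625]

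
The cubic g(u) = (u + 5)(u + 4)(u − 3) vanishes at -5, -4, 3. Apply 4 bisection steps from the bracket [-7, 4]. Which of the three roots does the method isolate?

m = -1.5, g(m) = -39.375 (−); new bracket [-1.5, 4]
m = 1.25, g(m) = -57.421875 (−); new bracket [1.25, 4]
m = 2.625, g(m) = -18.943359 (−); new bracket [2.625, 4]
m = 3.3125, g(m) = 18.9954 (+); new bracket [2.625, 3.3125]

3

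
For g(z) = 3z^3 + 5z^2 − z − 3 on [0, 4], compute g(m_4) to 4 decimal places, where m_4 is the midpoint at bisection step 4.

0.3281

m = 2, g(m) = 39 (+); new bracket [0, 2]
m = 1, g(m) = 4 (+); new bracket [0, 1]
m = 0.5, g(m) = -1.875 (−); new bracket [0.5, 1]
m = 0.75, g(m) = 0.3281 (+); new bracket [0.5, 0.75]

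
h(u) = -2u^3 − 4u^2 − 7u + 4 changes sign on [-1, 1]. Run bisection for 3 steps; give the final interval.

[0.25, 0.5]

u = 0 gives h = 4, positive; keep [0, 1]
u = 0.5 gives h = -0.75, negative; keep [0, 0.5]
u = 0.25 gives h = 1.96875, positive; keep [0.25, 0.5]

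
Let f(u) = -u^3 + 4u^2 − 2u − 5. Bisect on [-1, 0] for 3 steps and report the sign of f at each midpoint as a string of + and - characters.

u = -0.5 gives f = -2.875, negative; keep [-1, -0.5]
u = -0.75 gives f = -0.828125, negative; keep [-1, -0.75]
u = -0.875 gives f = 0.482422, positive; keep [-0.875, -0.75]

--+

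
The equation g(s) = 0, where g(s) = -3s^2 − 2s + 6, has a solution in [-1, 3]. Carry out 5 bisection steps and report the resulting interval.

m = 1, g(m) = 1 (+); new bracket [1, 3]
m = 2, g(m) = -10 (−); new bracket [1, 2]
m = 1.5, g(m) = -3.75 (−); new bracket [1, 1.5]
m = 1.25, g(m) = -1.1875 (−); new bracket [1, 1.25]
m = 1.125, g(m) = -0.0469 (−); new bracket [1, 1.125]

[1, 1.125]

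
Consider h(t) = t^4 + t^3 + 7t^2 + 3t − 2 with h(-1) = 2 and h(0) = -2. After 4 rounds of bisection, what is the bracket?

[-0.8125, -0.75]

h(-0.5) = -1.8125 < 0, so the root lies in [-1, -0.5]
h(-0.75) = -0.417969 < 0, so the root lies in [-1, -0.75]
h(-0.875) = 0.650635 > 0, so the root lies in [-0.875, -0.75]
h(-0.8125) = 0.083 > 0, so the root lies in [-0.8125, -0.75]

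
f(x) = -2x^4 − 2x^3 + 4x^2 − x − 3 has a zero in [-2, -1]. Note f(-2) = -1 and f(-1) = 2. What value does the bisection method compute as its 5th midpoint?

-1.96875

m = -1.5, f(m) = 4.125 (+); new bracket [-2, -1.5]
m = -1.75, f(m) = 2.960938 (+); new bracket [-2, -1.75]
m = -1.875, f(m) = 1.401855 (+); new bracket [-2, -1.875]
m = -1.9375, f(m) = 0.3159 (+); new bracket [-2, -1.9375]
m = -1.96875, f(m) = -0.3121 (−); new bracket [-1.96875, -1.9375]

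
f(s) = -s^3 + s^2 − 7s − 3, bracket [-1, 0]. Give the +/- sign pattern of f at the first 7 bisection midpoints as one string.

midpoint -0.5: f = 0.875 > 0 → [-0.5, 0]
midpoint -0.25: f = -1.171875 < 0 → [-0.5, -0.25]
midpoint -0.375: f = -0.181641 < 0 → [-0.5, -0.375]
midpoint -0.4375: f = 0.3376 > 0 → [-0.4375, -0.375]
midpoint -0.40625: f = 0.0758 > 0 → [-0.40625, -0.375]
midpoint -0.390625: f = -0.0534 < 0 → [-0.40625, -0.390625]
midpoint -0.3984375: f = 0.0111 > 0 → [-0.3984375, -0.390625]

+--++-+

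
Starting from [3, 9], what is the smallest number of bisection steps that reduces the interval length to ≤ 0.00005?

17

Width after n steps is 6/2^n. Need 2^n ≥ 6/0.00005 = 120000.
2^16 = 65536 < 120000 ≤ 2^17 = 131072, so n = 17.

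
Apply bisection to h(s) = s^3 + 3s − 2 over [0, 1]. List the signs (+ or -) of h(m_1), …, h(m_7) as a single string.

midpoint 0.5: h = -0.375 < 0 → [0.5, 1]
midpoint 0.75: h = 0.671875 > 0 → [0.5, 0.75]
midpoint 0.625: h = 0.119141 > 0 → [0.5, 0.625]
midpoint 0.5625: h = -0.1345 < 0 → [0.5625, 0.625]
midpoint 0.59375: h = -0.0094 < 0 → [0.59375, 0.625]
midpoint 0.609375: h = 0.0544 > 0 → [0.59375, 0.609375]
midpoint 0.6015625: h = 0.0224 > 0 → [0.59375, 0.6015625]

-++--++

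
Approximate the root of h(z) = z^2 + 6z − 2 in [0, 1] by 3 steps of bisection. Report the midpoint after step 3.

m = 0.5, h(m) = 1.25 (+); new bracket [0, 0.5]
m = 0.25, h(m) = -0.4375 (−); new bracket [0.25, 0.5]
m = 0.375, h(m) = 0.390625 (+); new bracket [0.25, 0.375]

0.375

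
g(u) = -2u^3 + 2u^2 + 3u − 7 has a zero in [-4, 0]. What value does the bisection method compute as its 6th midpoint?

midpoint -2: g = 11 > 0 → [-2, 0]
midpoint -1: g = -6 < 0 → [-2, -1]
midpoint -1.5: g = -0.25 < 0 → [-2, -1.5]
midpoint -1.75: g = 4.5938 > 0 → [-1.75, -1.5]
midpoint -1.625: g = 1.9883 > 0 → [-1.625, -1.5]
midpoint -1.5625: g = 0.8247 > 0 → [-1.5625, -1.5]

-1.5625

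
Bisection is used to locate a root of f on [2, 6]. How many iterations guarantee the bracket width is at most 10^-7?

Width after n steps is 4/2^n. Need 2^n ≥ 4/10^-7 = 40000000.
2^25 = 33554432 < 40000000 ≤ 2^26 = 67108864, so n = 26.

26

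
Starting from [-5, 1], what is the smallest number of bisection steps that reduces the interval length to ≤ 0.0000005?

Width after n steps is 6/2^n. Need 2^n ≥ 6/0.0000005 = 12000000.
2^23 = 8388608 < 12000000 ≤ 2^24 = 16777216, so n = 24.

24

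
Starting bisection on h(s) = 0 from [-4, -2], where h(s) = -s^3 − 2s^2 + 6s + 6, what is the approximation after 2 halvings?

midpoint -3: h = -3 < 0 → [-4, -3]
midpoint -3.5: h = 3.375 > 0 → [-3.5, -3]

-3.5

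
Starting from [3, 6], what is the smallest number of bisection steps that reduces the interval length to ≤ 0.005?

Width after n steps is 3/2^n. Need 2^n ≥ 3/0.005 = 600.
2^9 = 512 < 600 ≤ 2^10 = 1024, so n = 10.

10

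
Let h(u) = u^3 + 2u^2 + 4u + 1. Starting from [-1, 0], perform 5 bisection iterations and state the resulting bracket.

m = -0.5, h(m) = -0.625 (−); new bracket [-0.5, 0]
m = -0.25, h(m) = 0.109375 (+); new bracket [-0.5, -0.25]
m = -0.375, h(m) = -0.271484 (−); new bracket [-0.375, -0.25]
m = -0.3125, h(m) = -0.0852 (−); new bracket [-0.3125, -0.25]
m = -0.28125, h(m) = 0.011 (+); new bracket [-0.3125, -0.28125]

[-0.3125, -0.28125]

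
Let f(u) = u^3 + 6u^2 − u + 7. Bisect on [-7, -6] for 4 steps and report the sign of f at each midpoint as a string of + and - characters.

f(-6.5) = -7.625 < 0, so the root lies in [-6.5, -6]
f(-6.25) = 3.484375 > 0, so the root lies in [-6.5, -6.25]
f(-6.375) = -1.865234 < 0, so the root lies in [-6.375, -6.25]
f(-6.3125) = 0.8601 > 0, so the root lies in [-6.375, -6.3125]

-+-+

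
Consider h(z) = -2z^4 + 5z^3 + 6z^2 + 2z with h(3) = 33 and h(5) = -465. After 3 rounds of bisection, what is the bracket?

h(4) = -88 < 0, so the root lies in [3, 4]
h(3.5) = -5.25 < 0, so the root lies in [3, 3.5]
h(3.25) = 18.382812 > 0, so the root lies in [3.25, 3.5]

[3.25, 3.5]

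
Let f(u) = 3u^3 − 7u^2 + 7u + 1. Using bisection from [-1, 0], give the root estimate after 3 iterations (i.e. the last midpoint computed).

u = -0.5 gives f = -4.625, negative; keep [-0.5, 0]
u = -0.25 gives f = -1.234375, negative; keep [-0.25, 0]
u = -0.125 gives f = 0.009766, positive; keep [-0.25, -0.125]

-0.125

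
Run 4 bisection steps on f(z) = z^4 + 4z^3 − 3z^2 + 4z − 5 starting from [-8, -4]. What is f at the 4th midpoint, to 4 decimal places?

-11.3086

midpoint -6: f = 295 > 0 → [-6, -4]
midpoint -5: f = 25 > 0 → [-5, -4]
midpoint -4.5: f = -38.1875 < 0 → [-5, -4.5]
midpoint -4.75: f = -11.3086 < 0 → [-5, -4.75]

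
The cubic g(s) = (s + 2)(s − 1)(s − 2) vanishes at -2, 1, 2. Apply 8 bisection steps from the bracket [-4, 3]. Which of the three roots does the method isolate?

-2

s = -0.5 gives g = 5.625, positive; keep [-4, -0.5]
s = -2.25 gives g = -3.453125, negative; keep [-2.25, -0.5]
s = -1.375 gives g = 5.009766, positive; keep [-2.25, -1.375]
s = -1.8125 gives g = 2.0105, positive; keep [-2.25, -1.8125]
s = -2.03125 gives g = -0.3819, negative; keep [-2.03125, -1.8125]
s = -1.921875 gives g = 0.8953, positive; keep [-2.03125, -1.921875]
s = -1.9765625 gives g = 0.2774, positive; keep [-2.03125, -1.9765625]
s = -2.00390625 gives g = -0.047, negative; keep [-2.00390625, -1.9765625]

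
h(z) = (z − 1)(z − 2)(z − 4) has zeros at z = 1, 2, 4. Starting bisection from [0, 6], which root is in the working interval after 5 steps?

4

midpoint 3: h = -2 < 0 → [3, 6]
midpoint 4.5: h = 4.375 > 0 → [3, 4.5]
midpoint 3.75: h = -1.203125 < 0 → [3.75, 4.5]
midpoint 4.125: h = 0.8301 > 0 → [3.75, 4.125]
midpoint 3.9375: h = -0.3557 < 0 → [3.9375, 4.125]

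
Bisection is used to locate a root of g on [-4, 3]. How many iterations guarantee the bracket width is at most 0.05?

8

Width after n steps is 7/2^n. Need 2^n ≥ 7/0.05 = 140.
2^7 = 128 < 140 ≤ 2^8 = 256, so n = 8.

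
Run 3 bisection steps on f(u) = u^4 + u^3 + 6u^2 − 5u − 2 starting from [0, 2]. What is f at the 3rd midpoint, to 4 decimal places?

m = 1, f(m) = 1 (+); new bracket [0, 1]
m = 0.5, f(m) = -2.8125 (−); new bracket [0.5, 1]
m = 0.75, f(m) = -1.636719 (−); new bracket [0.75, 1]

-1.6367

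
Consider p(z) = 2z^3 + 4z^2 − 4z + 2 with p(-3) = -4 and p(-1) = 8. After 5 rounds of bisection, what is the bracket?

[-2.875, -2.8125]

m = -2, p(m) = 10 (+); new bracket [-3, -2]
m = -2.5, p(m) = 5.75 (+); new bracket [-3, -2.5]
m = -2.75, p(m) = 1.65625 (+); new bracket [-3, -2.75]
m = -2.875, p(m) = -0.9648 (−); new bracket [-2.875, -2.75]
m = -2.8125, p(m) = 0.396 (+); new bracket [-2.875, -2.8125]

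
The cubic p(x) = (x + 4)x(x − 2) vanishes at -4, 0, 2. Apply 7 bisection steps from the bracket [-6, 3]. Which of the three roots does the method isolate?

x = -1.5 gives p = 13.125, positive; keep [-6, -1.5]
x = -3.75 gives p = 5.390625, positive; keep [-6, -3.75]
x = -4.875 gives p = -29.326172, negative; keep [-4.875, -3.75]
x = -4.3125 gives p = -8.5071, negative; keep [-4.3125, -3.75]
x = -4.03125 gives p = -0.7598, negative; keep [-4.03125, -3.75]
x = -3.890625 gives p = 2.5067, positive; keep [-4.03125, -3.890625]
x = -3.9609375 gives p = 0.9223, positive; keep [-4.03125, -3.9609375]

-4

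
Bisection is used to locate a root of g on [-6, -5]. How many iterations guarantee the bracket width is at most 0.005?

Width after n steps is 1/2^n. Need 2^n ≥ 1/0.005 = 200.
2^7 = 128 < 200 ≤ 2^8 = 256, so n = 8.

8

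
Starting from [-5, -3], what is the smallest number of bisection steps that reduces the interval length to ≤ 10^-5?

Width after n steps is 2/2^n. Need 2^n ≥ 2/10^-5 = 200000.
2^17 = 131072 < 200000 ≤ 2^18 = 262144, so n = 18.

18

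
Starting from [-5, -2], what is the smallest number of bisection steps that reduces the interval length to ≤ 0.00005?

Width after n steps is 3/2^n. Need 2^n ≥ 3/0.00005 = 60000.
2^15 = 32768 < 60000 ≤ 2^16 = 65536, so n = 16.

16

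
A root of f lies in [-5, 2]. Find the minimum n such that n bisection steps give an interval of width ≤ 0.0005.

14

Width after n steps is 7/2^n. Need 2^n ≥ 7/0.0005 = 14000.
2^13 = 8192 < 14000 ≤ 2^14 = 16384, so n = 14.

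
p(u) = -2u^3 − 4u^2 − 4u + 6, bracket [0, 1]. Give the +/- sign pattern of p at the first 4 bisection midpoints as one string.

p(0.5) = 2.75 > 0, so the root lies in [0.5, 1]
p(0.75) = -0.09375 < 0, so the root lies in [0.5, 0.75]
p(0.625) = 1.449219 > 0, so the root lies in [0.625, 0.75]
p(0.6875) = 0.7095 > 0, so the root lies in [0.6875, 0.75]

+-++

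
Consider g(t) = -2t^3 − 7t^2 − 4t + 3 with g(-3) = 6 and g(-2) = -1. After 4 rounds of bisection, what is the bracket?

t = -2.5 gives g = 0.5, positive; keep [-2.5, -2]
t = -2.25 gives g = -0.65625, negative; keep [-2.5, -2.25]
t = -2.375 gives g = -0.191406, negative; keep [-2.5, -2.375]
t = -2.4375 gives g = 0.1245, positive; keep [-2.4375, -2.375]

[-2.4375, -2.375]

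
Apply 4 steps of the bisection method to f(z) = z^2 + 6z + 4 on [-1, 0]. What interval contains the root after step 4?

[-0.8125, -0.75]

f(-0.5) = 1.25 > 0, so the root lies in [-1, -0.5]
f(-0.75) = 0.0625 > 0, so the root lies in [-1, -0.75]
f(-0.875) = -0.484375 < 0, so the root lies in [-0.875, -0.75]
f(-0.8125) = -0.2148 < 0, so the root lies in [-0.8125, -0.75]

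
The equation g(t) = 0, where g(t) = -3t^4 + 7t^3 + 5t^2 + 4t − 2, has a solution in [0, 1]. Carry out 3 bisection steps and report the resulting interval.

t = 0.5 gives g = 1.9375, positive; keep [0, 0.5]
t = 0.25 gives g = -0.589844, negative; keep [0.25, 0.5]
t = 0.375 gives g = 0.512939, positive; keep [0.25, 0.375]

[0.25, 0.375]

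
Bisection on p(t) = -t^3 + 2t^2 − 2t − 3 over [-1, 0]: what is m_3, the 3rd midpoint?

-0.625

t = -0.5 gives p = -1.375, negative; keep [-1, -0.5]
t = -0.75 gives p = 0.046875, positive; keep [-0.75, -0.5]
t = -0.625 gives p = -0.724609, negative; keep [-0.75, -0.625]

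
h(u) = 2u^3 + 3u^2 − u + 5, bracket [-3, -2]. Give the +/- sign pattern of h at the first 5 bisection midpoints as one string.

--+++

m = -2.5, h(m) = -5 (−); new bracket [-2.5, -2]
m = -2.25, h(m) = -0.34375 (−); new bracket [-2.25, -2]
m = -2.125, h(m) = 1.480469 (+); new bracket [-2.25, -2.125]
m = -2.1875, h(m) = 0.6079 (+); new bracket [-2.25, -2.1875]
m = -2.21875, h(m) = 0.1422 (+); new bracket [-2.25, -2.21875]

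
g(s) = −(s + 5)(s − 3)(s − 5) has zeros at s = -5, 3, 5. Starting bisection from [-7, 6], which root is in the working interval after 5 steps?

midpoint -0.5: g = -86.625 < 0 → [-7, -0.5]
midpoint -3.75: g = -73.828125 < 0 → [-7, -3.75]
midpoint -5.375: g = 32.583984 > 0 → [-5.375, -3.75]
midpoint -4.5625: g = -31.6384 < 0 → [-5.375, -4.5625]
midpoint -4.96875: g = -2.4825 < 0 → [-5.375, -4.96875]

-5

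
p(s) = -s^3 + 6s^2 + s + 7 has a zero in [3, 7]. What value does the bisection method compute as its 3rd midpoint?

6.5

m = 5, p(m) = 37 (+); new bracket [5, 7]
m = 6, p(m) = 13 (+); new bracket [6, 7]
m = 6.5, p(m) = -7.625 (−); new bracket [6, 6.5]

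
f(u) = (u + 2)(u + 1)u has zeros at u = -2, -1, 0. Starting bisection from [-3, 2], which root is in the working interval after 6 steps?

midpoint -0.5: f = -0.375 < 0 → [-0.5, 2]
midpoint 0.75: f = 3.609375 > 0 → [-0.5, 0.75]
midpoint 0.125: f = 0.298828 > 0 → [-0.5, 0.125]
midpoint -0.1875: f = -0.2761 < 0 → [-0.1875, 0.125]
midpoint -0.03125: f = -0.0596 < 0 → [-0.03125, 0.125]
midpoint 0.046875: f = 0.1004 > 0 → [-0.03125, 0.046875]

0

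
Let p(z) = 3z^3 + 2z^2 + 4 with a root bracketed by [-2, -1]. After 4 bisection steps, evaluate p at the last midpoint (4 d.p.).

m = -1.5, p(m) = -1.625 (−); new bracket [-1.5, -1]
m = -1.25, p(m) = 1.265625 (+); new bracket [-1.5, -1.25]
m = -1.375, p(m) = -0.017578 (−); new bracket [-1.375, -1.25]
m = -1.3125, p(m) = 0.6624 (+); new bracket [-1.375, -1.3125]

0.6624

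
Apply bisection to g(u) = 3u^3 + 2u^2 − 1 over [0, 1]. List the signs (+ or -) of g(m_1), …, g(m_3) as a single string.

u = 0.5 gives g = -0.125, negative; keep [0.5, 1]
u = 0.75 gives g = 1.390625, positive; keep [0.5, 0.75]
u = 0.625 gives g = 0.513672, positive; keep [0.5, 0.625]

-++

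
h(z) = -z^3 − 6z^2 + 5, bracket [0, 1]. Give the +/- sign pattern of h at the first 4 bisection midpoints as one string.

++-+

m = 0.5, h(m) = 3.375 (+); new bracket [0.5, 1]
m = 0.75, h(m) = 1.203125 (+); new bracket [0.75, 1]
m = 0.875, h(m) = -0.263672 (−); new bracket [0.75, 0.875]
m = 0.8125, h(m) = 0.5027 (+); new bracket [0.8125, 0.875]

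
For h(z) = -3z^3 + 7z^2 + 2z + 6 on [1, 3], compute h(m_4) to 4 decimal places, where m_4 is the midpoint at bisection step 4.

-1.6816

h(2) = 14 > 0, so the root lies in [2, 3]
h(2.5) = 7.875 > 0, so the root lies in [2.5, 3]
h(2.75) = 2.046875 > 0, so the root lies in [2.75, 3]
h(2.875) = -1.6816 < 0, so the root lies in [2.75, 2.875]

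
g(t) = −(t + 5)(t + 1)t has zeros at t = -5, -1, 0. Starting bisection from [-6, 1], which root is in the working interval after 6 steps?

m = -2.5, g(m) = -9.375 (−); new bracket [-6, -2.5]
m = -4.25, g(m) = -10.359375 (−); new bracket [-6, -4.25]
m = -5.125, g(m) = 2.642578 (+); new bracket [-5.125, -4.25]
m = -4.6875, g(m) = -5.4016 (−); new bracket [-5.125, -4.6875]
m = -4.90625, g(m) = -1.7967 (−); new bracket [-5.125, -4.90625]
m = -5.015625, g(m) = 0.3147 (+); new bracket [-5.015625, -4.90625]

-5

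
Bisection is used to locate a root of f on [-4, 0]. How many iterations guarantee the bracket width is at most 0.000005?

Width after n steps is 4/2^n. Need 2^n ≥ 4/0.000005 = 800000.
2^19 = 524288 < 800000 ≤ 2^20 = 1048576, so n = 20.

20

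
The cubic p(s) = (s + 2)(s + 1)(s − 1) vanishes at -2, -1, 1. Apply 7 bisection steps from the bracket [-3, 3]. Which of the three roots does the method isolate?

s = 0 gives p = -2, negative; keep [0, 3]
s = 1.5 gives p = 4.375, positive; keep [0, 1.5]
s = 0.75 gives p = -1.203125, negative; keep [0.75, 1.5]
s = 1.125 gives p = 0.8301, positive; keep [0.75, 1.125]
s = 0.9375 gives p = -0.3557, negative; keep [0.9375, 1.125]
s = 1.03125 gives p = 0.1924, positive; keep [0.9375, 1.03125]
s = 0.984375 gives p = -0.0925, negative; keep [0.984375, 1.03125]

1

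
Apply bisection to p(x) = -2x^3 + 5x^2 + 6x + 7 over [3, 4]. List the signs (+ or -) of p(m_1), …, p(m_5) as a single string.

x = 3.5 gives p = 3.5, positive; keep [3.5, 4]
x = 3.75 gives p = -5.65625, negative; keep [3.5, 3.75]
x = 3.625 gives p = -0.816406, negative; keep [3.5, 3.625]
x = 3.5625 gives p = 1.4058, positive; keep [3.5625, 3.625]
x = 3.59375 gives p = 0.3109, positive; keep [3.59375, 3.625]

+--++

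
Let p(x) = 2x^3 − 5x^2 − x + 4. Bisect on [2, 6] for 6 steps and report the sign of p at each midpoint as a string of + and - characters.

x = 4 gives p = 48, positive; keep [2, 4]
x = 3 gives p = 10, positive; keep [2, 3]
x = 2.5 gives p = 1.5, positive; keep [2, 2.5]
x = 2.25 gives p = -0.7812, negative; keep [2.25, 2.5]
x = 2.375 gives p = 0.2148, positive; keep [2.25, 2.375]
x = 2.3125 gives p = -0.3179, negative; keep [2.3125, 2.375]

+++-+-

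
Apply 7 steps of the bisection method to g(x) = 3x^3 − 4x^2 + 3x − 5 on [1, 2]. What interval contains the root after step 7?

g(1.5) = 0.625 > 0, so the root lies in [1, 1.5]
g(1.25) = -1.640625 < 0, so the root lies in [1.25, 1.5]
g(1.375) = -0.638672 < 0, so the root lies in [1.375, 1.5]
g(1.4375) = -0.0417 < 0, so the root lies in [1.4375, 1.5]
g(1.46875) = 0.2826 > 0, so the root lies in [1.4375, 1.46875]
g(1.453125) = 0.1182 > 0, so the root lies in [1.4375, 1.453125]
g(1.4453125) = 0.0377 > 0, so the root lies in [1.4375, 1.4453125]

[1.4375, 1.4453125]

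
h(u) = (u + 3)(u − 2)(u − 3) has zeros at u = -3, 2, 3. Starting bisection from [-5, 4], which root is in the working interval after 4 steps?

h(-0.5) = 21.875 > 0, so the root lies in [-5, -0.5]
h(-2.75) = 6.828125 > 0, so the root lies in [-5, -2.75]
h(-3.875) = -35.341797 < 0, so the root lies in [-3.875, -2.75]
h(-3.3125) = -10.4797 < 0, so the root lies in [-3.3125, -2.75]

-3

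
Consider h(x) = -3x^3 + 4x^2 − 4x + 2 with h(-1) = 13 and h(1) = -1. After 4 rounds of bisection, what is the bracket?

m = 0, h(m) = 2 (+); new bracket [0, 1]
m = 0.5, h(m) = 0.625 (+); new bracket [0.5, 1]
m = 0.75, h(m) = -0.015625 (−); new bracket [0.5, 0.75]
m = 0.625, h(m) = 0.3301 (+); new bracket [0.625, 0.75]

[0.625, 0.75]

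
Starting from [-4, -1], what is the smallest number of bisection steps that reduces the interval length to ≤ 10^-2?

Width after n steps is 3/2^n. Need 2^n ≥ 3/10^-2 = 300.
2^8 = 256 < 300 ≤ 2^9 = 512, so n = 9.

9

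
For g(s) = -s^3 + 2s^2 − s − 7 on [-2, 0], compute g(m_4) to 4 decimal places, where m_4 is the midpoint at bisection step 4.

g(-1) = -3 < 0, so the root lies in [-2, -1]
g(-1.5) = 2.375 > 0, so the root lies in [-1.5, -1]
g(-1.25) = -0.671875 < 0, so the root lies in [-1.5, -1.25]
g(-1.375) = 0.7559 > 0, so the root lies in [-1.375, -1.25]

0.7559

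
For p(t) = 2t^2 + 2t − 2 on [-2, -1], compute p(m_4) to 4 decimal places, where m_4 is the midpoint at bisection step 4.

m = -1.5, p(m) = -0.5 (−); new bracket [-2, -1.5]
m = -1.75, p(m) = 0.625 (+); new bracket [-1.75, -1.5]
m = -1.625, p(m) = 0.03125 (+); new bracket [-1.625, -1.5]
m = -1.5625, p(m) = -0.2422 (−); new bracket [-1.625, -1.5625]

-0.2422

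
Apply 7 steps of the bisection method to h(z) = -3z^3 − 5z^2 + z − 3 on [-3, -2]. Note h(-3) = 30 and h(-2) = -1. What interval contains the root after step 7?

[-2.0703125, -2.0625]

z = -2.5 gives h = 10.125, positive; keep [-2.5, -2]
z = -2.25 gives h = 3.609375, positive; keep [-2.25, -2]
z = -2.125 gives h = 1.083984, positive; keep [-2.125, -2]
z = -2.0625 gives h = -0.011, negative; keep [-2.125, -2.0625]
z = -2.09375 gives h = 0.523, positive; keep [-2.09375, -2.0625]
z = -2.078125 gives h = 0.2527, positive; keep [-2.078125, -2.0625]
z = -2.0703125 gives h = 0.12, positive; keep [-2.0703125, -2.0625]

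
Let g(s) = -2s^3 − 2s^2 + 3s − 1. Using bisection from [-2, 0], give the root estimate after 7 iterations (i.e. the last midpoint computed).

g(-1) = -4 < 0, so the root lies in [-2, -1]
g(-1.5) = -3.25 < 0, so the root lies in [-2, -1.5]
g(-1.75) = -1.65625 < 0, so the root lies in [-2, -1.75]
g(-1.875) = -0.4727 < 0, so the root lies in [-2, -1.875]
g(-1.9375) = 0.2261 > 0, so the root lies in [-1.9375, -1.875]
g(-1.90625) = -0.1325 < 0, so the root lies in [-1.9375, -1.90625]
g(-1.921875) = 0.0445 > 0, so the root lies in [-1.921875, -1.90625]

-1.921875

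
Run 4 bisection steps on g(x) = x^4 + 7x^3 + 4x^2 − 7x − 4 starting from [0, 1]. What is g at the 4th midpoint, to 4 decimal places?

-0.5066

midpoint 0.5: g = -5.5625 < 0 → [0.5, 1]
midpoint 0.75: g = -3.730469 < 0 → [0.75, 1]
midpoint 0.875: g = -1.786865 < 0 → [0.875, 1]
midpoint 0.9375: g = -0.5066 < 0 → [0.9375, 1]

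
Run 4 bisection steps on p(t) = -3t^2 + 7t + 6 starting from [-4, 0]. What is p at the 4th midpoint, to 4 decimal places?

p(-2) = -20 < 0, so the root lies in [-2, 0]
p(-1) = -4 < 0, so the root lies in [-1, 0]
p(-0.5) = 1.75 > 0, so the root lies in [-1, -0.5]
p(-0.75) = -0.9375 < 0, so the root lies in [-0.75, -0.5]

-0.9375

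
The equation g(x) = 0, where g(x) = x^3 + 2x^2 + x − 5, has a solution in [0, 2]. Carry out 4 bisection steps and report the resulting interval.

x = 1 gives g = -1, negative; keep [1, 2]
x = 1.5 gives g = 4.375, positive; keep [1, 1.5]
x = 1.25 gives g = 1.328125, positive; keep [1, 1.25]
x = 1.125 gives g = 0.0801, positive; keep [1, 1.125]

[1, 1.125]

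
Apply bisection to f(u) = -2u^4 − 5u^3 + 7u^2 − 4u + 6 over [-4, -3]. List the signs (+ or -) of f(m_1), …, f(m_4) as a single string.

u = -3.5 gives f = 20, positive; keep [-4, -3.5]
u = -3.75 gives f = -12.398438, negative; keep [-3.75, -3.5]
u = -3.625 gives f = 5.306152, positive; keep [-3.75, -3.625]
u = -3.6875 gives f = -3.1521, negative; keep [-3.6875, -3.625]

+-+-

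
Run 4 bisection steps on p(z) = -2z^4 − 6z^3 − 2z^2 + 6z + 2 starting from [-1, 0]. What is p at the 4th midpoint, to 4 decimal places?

0.0937

m = -0.5, p(m) = -0.875 (−); new bracket [-0.5, 0]
m = -0.25, p(m) = 0.460938 (+); new bracket [-0.5, -0.25]
m = -0.375, p(m) = -0.254395 (−); new bracket [-0.375, -0.25]
m = -0.3125, p(m) = 0.0937 (+); new bracket [-0.375, -0.3125]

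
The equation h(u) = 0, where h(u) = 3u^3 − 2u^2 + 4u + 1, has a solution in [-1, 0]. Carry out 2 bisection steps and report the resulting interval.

u = -0.5 gives h = -1.875, negative; keep [-0.5, 0]
u = -0.25 gives h = -0.171875, negative; keep [-0.25, 0]

[-0.25, 0]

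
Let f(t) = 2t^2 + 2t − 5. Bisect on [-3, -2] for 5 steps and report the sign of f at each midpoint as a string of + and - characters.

++-+-

midpoint -2.5: f = 2.5 > 0 → [-2.5, -2]
midpoint -2.25: f = 0.625 > 0 → [-2.25, -2]
midpoint -2.125: f = -0.21875 < 0 → [-2.25, -2.125]
midpoint -2.1875: f = 0.1953 > 0 → [-2.1875, -2.125]
midpoint -2.15625: f = -0.0137 < 0 → [-2.1875, -2.15625]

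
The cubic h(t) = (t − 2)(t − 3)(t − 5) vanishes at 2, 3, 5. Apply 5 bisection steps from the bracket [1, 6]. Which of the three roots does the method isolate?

5

t = 3.5 gives h = -1.125, negative; keep [3.5, 6]
t = 4.75 gives h = -1.203125, negative; keep [4.75, 6]
t = 5.375 gives h = 3.005859, positive; keep [4.75, 5.375]
t = 5.0625 gives h = 0.3948, positive; keep [4.75, 5.0625]
t = 4.90625 gives h = -0.5194, negative; keep [4.90625, 5.0625]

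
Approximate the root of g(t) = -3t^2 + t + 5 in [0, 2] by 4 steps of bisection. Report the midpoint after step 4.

1.375

m = 1, g(m) = 3 (+); new bracket [1, 2]
m = 1.5, g(m) = -0.25 (−); new bracket [1, 1.5]
m = 1.25, g(m) = 1.5625 (+); new bracket [1.25, 1.5]
m = 1.375, g(m) = 0.7031 (+); new bracket [1.375, 1.5]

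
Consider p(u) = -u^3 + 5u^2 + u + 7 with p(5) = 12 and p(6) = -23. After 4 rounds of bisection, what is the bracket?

m = 5.5, p(m) = -2.625 (−); new bracket [5, 5.5]
m = 5.25, p(m) = 5.359375 (+); new bracket [5.25, 5.5]
m = 5.375, p(m) = 1.541016 (+); new bracket [5.375, 5.5]
m = 5.4375, p(m) = -0.4978 (−); new bracket [5.375, 5.4375]

[5.375, 5.4375]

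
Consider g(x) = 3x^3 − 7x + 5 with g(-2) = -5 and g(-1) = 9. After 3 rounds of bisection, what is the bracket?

x = -1.5 gives g = 5.375, positive; keep [-2, -1.5]
x = -1.75 gives g = 1.171875, positive; keep [-2, -1.75]
x = -1.875 gives g = -1.650391, negative; keep [-1.875, -1.75]

[-1.875, -1.75]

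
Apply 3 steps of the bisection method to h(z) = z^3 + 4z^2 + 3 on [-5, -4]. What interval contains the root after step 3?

[-4.25, -4.125]

midpoint -4.5: h = -7.125 < 0 → [-4.5, -4]
midpoint -4.25: h = -1.515625 < 0 → [-4.25, -4]
midpoint -4.125: h = 0.873047 > 0 → [-4.25, -4.125]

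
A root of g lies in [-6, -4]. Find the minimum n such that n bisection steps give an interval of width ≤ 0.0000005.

22

Width after n steps is 2/2^n. Need 2^n ≥ 2/0.0000005 = 4000000.
2^21 = 2097152 < 4000000 ≤ 2^22 = 4194304, so n = 22.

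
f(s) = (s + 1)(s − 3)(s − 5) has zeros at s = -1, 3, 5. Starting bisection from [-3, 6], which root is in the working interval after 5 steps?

-1

midpoint 1.5: f = 13.125 > 0 → [-3, 1.5]
midpoint -0.75: f = 5.390625 > 0 → [-3, -0.75]
midpoint -1.875: f = -29.326172 < 0 → [-1.875, -0.75]
midpoint -1.3125: f = -8.5071 < 0 → [-1.3125, -0.75]
midpoint -1.03125: f = -0.7598 < 0 → [-1.03125, -0.75]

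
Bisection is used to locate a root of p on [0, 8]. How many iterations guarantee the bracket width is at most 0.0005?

14

Width after n steps is 8/2^n. Need 2^n ≥ 8/0.0005 = 16000.
2^13 = 8192 < 16000 ≤ 2^14 = 16384, so n = 14.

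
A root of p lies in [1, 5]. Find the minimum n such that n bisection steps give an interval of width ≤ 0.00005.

17

Width after n steps is 4/2^n. Need 2^n ≥ 4/0.00005 = 80000.
2^16 = 65536 < 80000 ≤ 2^17 = 131072, so n = 17.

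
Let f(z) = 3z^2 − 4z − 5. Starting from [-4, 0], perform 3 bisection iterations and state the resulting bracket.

[-1, -0.5]

z = -2 gives f = 15, positive; keep [-2, 0]
z = -1 gives f = 2, positive; keep [-1, 0]
z = -0.5 gives f = -2.25, negative; keep [-1, -0.5]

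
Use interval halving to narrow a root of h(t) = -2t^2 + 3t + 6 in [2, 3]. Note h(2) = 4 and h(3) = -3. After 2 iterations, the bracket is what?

h(2.5) = 1 > 0, so the root lies in [2.5, 3]
h(2.75) = -0.875 < 0, so the root lies in [2.5, 2.75]

[2.5, 2.75]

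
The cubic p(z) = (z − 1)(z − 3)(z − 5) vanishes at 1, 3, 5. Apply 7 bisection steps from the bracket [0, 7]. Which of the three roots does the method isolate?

z = 3.5 gives p = -1.875, negative; keep [3.5, 7]
z = 5.25 gives p = 2.390625, positive; keep [3.5, 5.25]
z = 4.375 gives p = -2.900391, negative; keep [4.375, 5.25]
z = 4.8125 gives p = -1.2957, negative; keep [4.8125, 5.25]
z = 5.03125 gives p = 0.2559, positive; keep [4.8125, 5.03125]
z = 4.921875 gives p = -0.5889, negative; keep [4.921875, 5.03125]
z = 4.9765625 gives p = -0.1842, negative; keep [4.9765625, 5.03125]

5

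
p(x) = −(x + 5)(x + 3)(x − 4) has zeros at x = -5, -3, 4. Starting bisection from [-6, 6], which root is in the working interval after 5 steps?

p(0) = 60 > 0, so the root lies in [0, 6]
p(3) = 48 > 0, so the root lies in [3, 6]
p(4.5) = -35.625 < 0, so the root lies in [3, 4.5]
p(3.75) = 14.7656 > 0, so the root lies in [3.75, 4.5]
p(4.125) = -8.127 < 0, so the root lies in [3.75, 4.125]

4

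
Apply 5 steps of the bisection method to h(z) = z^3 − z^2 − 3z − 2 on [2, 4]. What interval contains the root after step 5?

m = 3, h(m) = 7 (+); new bracket [2, 3]
m = 2.5, h(m) = -0.125 (−); new bracket [2.5, 3]
m = 2.75, h(m) = 2.984375 (+); new bracket [2.5, 2.75]
m = 2.625, h(m) = 1.3223 (+); new bracket [2.5, 2.625]
m = 2.5625, h(m) = 0.5725 (+); new bracket [2.5, 2.5625]

[2.5, 2.5625]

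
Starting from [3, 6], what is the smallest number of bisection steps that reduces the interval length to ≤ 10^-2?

Width after n steps is 3/2^n. Need 2^n ≥ 3/10^-2 = 300.
2^8 = 256 < 300 ≤ 2^9 = 512, so n = 9.

9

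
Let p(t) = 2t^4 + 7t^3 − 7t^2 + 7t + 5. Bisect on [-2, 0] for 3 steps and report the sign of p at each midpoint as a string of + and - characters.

--+

midpoint -1: p = -14 < 0 → [-1, 0]
midpoint -0.5: p = -1 < 0 → [-0.5, 0]
midpoint -0.25: p = 2.710938 > 0 → [-0.5, -0.25]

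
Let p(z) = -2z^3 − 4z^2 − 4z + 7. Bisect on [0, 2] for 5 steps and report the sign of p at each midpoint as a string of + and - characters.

-++-+

m = 1, p(m) = -3 (−); new bracket [0, 1]
m = 0.5, p(m) = 3.75 (+); new bracket [0.5, 1]
m = 0.75, p(m) = 0.90625 (+); new bracket [0.75, 1]
m = 0.875, p(m) = -0.9023 (−); new bracket [0.75, 0.875]
m = 0.8125, p(m) = 0.0366 (+); new bracket [0.8125, 0.875]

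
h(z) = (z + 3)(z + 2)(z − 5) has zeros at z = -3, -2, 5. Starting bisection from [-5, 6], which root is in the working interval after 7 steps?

midpoint 0.5: h = -39.375 < 0 → [0.5, 6]
midpoint 3.25: h = -57.421875 < 0 → [3.25, 6]
midpoint 4.625: h = -18.943359 < 0 → [4.625, 6]
midpoint 5.3125: h = 18.9954 > 0 → [4.625, 5.3125]
midpoint 4.96875: h = -1.7354 < 0 → [4.96875, 5.3125]
midpoint 5.140625: h = 8.1744 > 0 → [4.96875, 5.140625]
midpoint 5.0546875: h = 3.1075 > 0 → [4.96875, 5.0546875]

5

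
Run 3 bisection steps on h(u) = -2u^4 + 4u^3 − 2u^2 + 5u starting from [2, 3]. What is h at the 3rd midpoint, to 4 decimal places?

-0.8052

h(2.5) = -15.625 < 0, so the root lies in [2, 2.5]
h(2.25) = -4.570312 < 0, so the root lies in [2, 2.25]
h(2.125) = -0.805176 < 0, so the root lies in [2, 2.125]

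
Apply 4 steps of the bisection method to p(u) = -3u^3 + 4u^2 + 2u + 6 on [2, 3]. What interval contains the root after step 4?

[2.0625, 2.125]

m = 2.5, p(m) = -10.875 (−); new bracket [2, 2.5]
m = 2.25, p(m) = -3.421875 (−); new bracket [2, 2.25]
m = 2.125, p(m) = -0.474609 (−); new bracket [2, 2.125]
m = 2.0625, p(m) = 0.8196 (+); new bracket [2.0625, 2.125]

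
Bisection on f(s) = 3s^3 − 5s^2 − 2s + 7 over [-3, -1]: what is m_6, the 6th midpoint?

m = -2, f(m) = -33 (−); new bracket [-2, -1]
m = -1.5, f(m) = -11.375 (−); new bracket [-1.5, -1]
m = -1.25, f(m) = -4.171875 (−); new bracket [-1.25, -1]
m = -1.125, f(m) = -1.3496 (−); new bracket [-1.125, -1]
m = -1.0625, f(m) = -0.1179 (−); new bracket [-1.0625, -1]
m = -1.03125, f(m) = 0.455 (+); new bracket [-1.0625, -1.03125]

-1.03125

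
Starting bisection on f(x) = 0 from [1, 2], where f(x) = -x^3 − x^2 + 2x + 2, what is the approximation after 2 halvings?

1.25

f(1.5) = -0.625 < 0, so the root lies in [1, 1.5]
f(1.25) = 0.984375 > 0, so the root lies in [1.25, 1.5]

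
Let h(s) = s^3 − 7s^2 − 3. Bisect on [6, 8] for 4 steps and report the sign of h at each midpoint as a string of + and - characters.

midpoint 7: h = -3 < 0 → [7, 8]
midpoint 7.5: h = 25.125 > 0 → [7, 7.5]
midpoint 7.25: h = 10.140625 > 0 → [7, 7.25]
midpoint 7.125: h = 3.3457 > 0 → [7, 7.125]

-+++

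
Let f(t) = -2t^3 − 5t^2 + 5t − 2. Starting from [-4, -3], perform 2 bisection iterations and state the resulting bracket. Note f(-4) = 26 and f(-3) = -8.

t = -3.5 gives f = 5, positive; keep [-3.5, -3]
t = -3.25 gives f = -2.40625, negative; keep [-3.5, -3.25]

[-3.5, -3.25]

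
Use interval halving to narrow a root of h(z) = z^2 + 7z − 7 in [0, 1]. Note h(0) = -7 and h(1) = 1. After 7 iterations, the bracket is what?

[0.8828125, 0.890625]

z = 0.5 gives h = -3.25, negative; keep [0.5, 1]
z = 0.75 gives h = -1.1875, negative; keep [0.75, 1]
z = 0.875 gives h = -0.109375, negative; keep [0.875, 1]
z = 0.9375 gives h = 0.4414, positive; keep [0.875, 0.9375]
z = 0.90625 gives h = 0.165, positive; keep [0.875, 0.90625]
z = 0.890625 gives h = 0.0276, positive; keep [0.875, 0.890625]
z = 0.8828125 gives h = -0.041, negative; keep [0.8828125, 0.890625]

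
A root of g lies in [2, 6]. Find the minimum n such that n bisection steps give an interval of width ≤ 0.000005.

Width after n steps is 4/2^n. Need 2^n ≥ 4/0.000005 = 800000.
2^19 = 524288 < 800000 ≤ 2^20 = 1048576, so n = 20.

20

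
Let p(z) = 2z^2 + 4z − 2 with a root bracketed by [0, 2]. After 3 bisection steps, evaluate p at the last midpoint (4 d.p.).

-0.8750

midpoint 1: p = 4 > 0 → [0, 1]
midpoint 0.5: p = 0.5 > 0 → [0, 0.5]
midpoint 0.25: p = -0.875 < 0 → [0.25, 0.5]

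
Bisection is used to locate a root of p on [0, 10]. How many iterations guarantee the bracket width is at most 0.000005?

21

Width after n steps is 10/2^n. Need 2^n ≥ 10/0.000005 = 2000000.
2^20 = 1048576 < 2000000 ≤ 2^21 = 2097152, so n = 21.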